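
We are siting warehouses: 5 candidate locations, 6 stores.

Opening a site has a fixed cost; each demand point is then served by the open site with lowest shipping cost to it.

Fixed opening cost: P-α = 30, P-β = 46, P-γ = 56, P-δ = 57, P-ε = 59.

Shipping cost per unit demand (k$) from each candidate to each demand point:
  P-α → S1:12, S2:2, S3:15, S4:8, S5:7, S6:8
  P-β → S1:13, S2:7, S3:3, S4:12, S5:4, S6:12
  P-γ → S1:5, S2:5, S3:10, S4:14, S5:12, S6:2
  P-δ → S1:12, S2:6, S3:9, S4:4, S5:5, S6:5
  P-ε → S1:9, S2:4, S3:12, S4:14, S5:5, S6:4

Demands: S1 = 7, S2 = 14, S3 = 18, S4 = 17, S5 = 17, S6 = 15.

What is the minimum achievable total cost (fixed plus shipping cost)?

Open {P-α, P-β, P-γ, P-δ}: assign each demand point to its cheapest open site.
  S1→P-γ 7×5=35, S2→P-α 14×2=28, S3→P-β 18×3=54, S4→P-δ 17×4=68, S5→P-β 17×4=68, S6→P-γ 15×2=30
  shipping cost 283, fixed 189 → total 472.
Compare {P-α, P-β, P-γ}: shipping cost 351 + fixed 132 = 483.
Compare {P-β, P-γ, P-δ}: shipping cost 325 + fixed 159 = 484.
Compare {P-α, P-β, P-δ}: shipping cost 377 + fixed 133 = 510.
All other subsets cost ≥ 483. Minimum total cost: 472.

472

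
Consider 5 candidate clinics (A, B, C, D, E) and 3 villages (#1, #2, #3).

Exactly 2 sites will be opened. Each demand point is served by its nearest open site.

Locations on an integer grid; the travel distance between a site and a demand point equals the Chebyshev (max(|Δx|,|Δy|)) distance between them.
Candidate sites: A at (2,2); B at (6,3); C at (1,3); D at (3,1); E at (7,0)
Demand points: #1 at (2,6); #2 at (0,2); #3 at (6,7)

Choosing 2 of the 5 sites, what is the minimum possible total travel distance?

Open {B, C}.
  #1→C 3, #2→C 1, #3→B 4  ⇒ total 8.
Compare {A, C}: total 9.
Compare {C, D}: total 9.
No size-2 selection does better; minimum is 8.

8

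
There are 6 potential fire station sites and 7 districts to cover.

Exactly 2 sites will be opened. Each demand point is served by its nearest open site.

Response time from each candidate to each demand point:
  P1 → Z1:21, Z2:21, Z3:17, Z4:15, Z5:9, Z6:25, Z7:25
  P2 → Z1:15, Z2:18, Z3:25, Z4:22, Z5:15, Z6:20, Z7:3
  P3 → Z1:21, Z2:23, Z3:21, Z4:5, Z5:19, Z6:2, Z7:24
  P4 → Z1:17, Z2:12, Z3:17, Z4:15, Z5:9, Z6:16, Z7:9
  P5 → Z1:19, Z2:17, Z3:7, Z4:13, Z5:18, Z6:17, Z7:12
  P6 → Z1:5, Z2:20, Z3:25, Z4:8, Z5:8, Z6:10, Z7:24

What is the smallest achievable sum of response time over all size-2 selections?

67

Open {P5, P6}.
  Z1→P6 5, Z2→P5 17, Z3→P5 7, Z4→P6 8, Z5→P6 8, Z6→P6 10, Z7→P5 12  ⇒ total 67.
Compare {P4, P6}: total 69.
Compare {P3, P4}: total 71.
No size-2 selection does better; minimum is 67.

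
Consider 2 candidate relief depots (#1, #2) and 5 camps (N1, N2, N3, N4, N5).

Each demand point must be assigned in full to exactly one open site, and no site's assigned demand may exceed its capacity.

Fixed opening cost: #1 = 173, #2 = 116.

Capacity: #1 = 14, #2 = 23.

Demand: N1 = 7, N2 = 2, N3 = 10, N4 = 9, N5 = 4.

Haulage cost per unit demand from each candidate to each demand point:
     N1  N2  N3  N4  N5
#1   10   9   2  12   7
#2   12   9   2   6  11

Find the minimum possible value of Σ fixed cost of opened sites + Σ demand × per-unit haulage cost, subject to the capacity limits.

479

Open {#1, #2}; cheapest assignment that respects the capacities:
  #1 (cap 14, load 13): N1, N2, N5 — cost 7×10 + 2×9 + 4×7 = 116
  #2 (cap 23, load 19): N3, N4 — cost 10×2 + 9×6 = 74
  Shipping 190, fixed 289 → total 479.
  Any other capacity-feasible assignment to {#1, #2} ships for at least 190.
Total demand is 32 and no other set of sites has combined capacity ≥ 32, so {#1, #2} is the only feasible choice of open sites. Minimum: 479.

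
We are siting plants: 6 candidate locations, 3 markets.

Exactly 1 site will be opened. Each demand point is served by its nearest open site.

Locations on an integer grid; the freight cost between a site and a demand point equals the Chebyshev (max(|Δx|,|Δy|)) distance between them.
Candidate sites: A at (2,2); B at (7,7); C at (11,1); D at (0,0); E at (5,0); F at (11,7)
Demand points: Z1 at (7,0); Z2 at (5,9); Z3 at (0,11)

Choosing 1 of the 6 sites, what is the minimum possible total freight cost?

Open {B}.
  Z1→B 7, Z2→B 2, Z3→B 7  ⇒ total 16.
Compare {A}: total 21.
Compare {E}: total 22.
No size-1 selection does better; minimum is 16.

16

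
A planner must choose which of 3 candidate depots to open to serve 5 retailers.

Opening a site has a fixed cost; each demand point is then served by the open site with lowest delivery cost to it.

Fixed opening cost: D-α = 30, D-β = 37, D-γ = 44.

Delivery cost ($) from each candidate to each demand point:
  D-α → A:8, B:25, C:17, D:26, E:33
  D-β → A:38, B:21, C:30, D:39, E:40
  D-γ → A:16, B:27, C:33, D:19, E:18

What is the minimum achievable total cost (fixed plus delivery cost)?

Open {D-α}: assign each demand point to its cheapest open site.
  A→D-α 8, B→D-α 25, C→D-α 17, D→D-α 26, E→D-α 33
  delivery cost 109, fixed 30 → total 139.
Compare {D-γ}: delivery cost 113 + fixed 44 = 157.
Compare {D-α, D-γ}: delivery cost 87 + fixed 74 = 161.
Compare {D-α, D-β}: delivery cost 105 + fixed 67 = 172.
All other subsets cost ≥ 157. Minimum total cost: 139.

139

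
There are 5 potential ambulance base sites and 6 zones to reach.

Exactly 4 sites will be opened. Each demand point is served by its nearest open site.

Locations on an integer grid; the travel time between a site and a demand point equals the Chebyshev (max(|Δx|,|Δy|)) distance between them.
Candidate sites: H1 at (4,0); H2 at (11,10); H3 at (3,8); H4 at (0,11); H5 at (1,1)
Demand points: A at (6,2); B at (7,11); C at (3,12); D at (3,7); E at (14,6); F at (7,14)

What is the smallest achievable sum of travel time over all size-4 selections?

Open {H1, H2, H3, H4}.
  A→H1 2, B→H2 4, C→H4 3, D→H3 1, E→H2 4, F→H2 4  ⇒ total 18.
Compare {H1, H2, H3, H5}: total 19.
Compare {H1, H2, H4, H5}: total 21.
No size-4 selection does better; minimum is 18.

18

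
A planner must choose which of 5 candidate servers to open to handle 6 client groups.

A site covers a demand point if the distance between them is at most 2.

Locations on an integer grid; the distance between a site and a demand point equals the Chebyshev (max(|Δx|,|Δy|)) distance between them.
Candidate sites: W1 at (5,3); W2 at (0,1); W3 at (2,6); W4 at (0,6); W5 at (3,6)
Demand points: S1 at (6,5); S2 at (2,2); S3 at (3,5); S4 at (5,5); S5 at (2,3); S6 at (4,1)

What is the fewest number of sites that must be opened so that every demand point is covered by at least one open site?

Coverage sets (demand points within 2 of each site):
  W1: {S1, S3, S4, S6}
  W2: {S2, S5}
  W3: {S3}
  W4: {}
  W5: {S3, S4}
No single site covers all 6 demand points.
But {W1, W2} covers everything, so the minimum is 2.

2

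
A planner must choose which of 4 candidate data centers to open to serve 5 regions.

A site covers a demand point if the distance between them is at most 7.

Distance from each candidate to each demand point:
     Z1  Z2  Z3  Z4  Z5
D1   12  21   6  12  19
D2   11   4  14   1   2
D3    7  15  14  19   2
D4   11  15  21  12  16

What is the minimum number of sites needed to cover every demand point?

Coverage sets (demand points within 7 of each site):
  D1: {Z3}
  D2: {Z2, Z4, Z5}
  D3: {Z1, Z5}
  D4: {}
No 2 sites suffice: every size-2 union leaves at least one demand point uncovered.
But {D1, D2, D3} covers everything, so the minimum is 3.

3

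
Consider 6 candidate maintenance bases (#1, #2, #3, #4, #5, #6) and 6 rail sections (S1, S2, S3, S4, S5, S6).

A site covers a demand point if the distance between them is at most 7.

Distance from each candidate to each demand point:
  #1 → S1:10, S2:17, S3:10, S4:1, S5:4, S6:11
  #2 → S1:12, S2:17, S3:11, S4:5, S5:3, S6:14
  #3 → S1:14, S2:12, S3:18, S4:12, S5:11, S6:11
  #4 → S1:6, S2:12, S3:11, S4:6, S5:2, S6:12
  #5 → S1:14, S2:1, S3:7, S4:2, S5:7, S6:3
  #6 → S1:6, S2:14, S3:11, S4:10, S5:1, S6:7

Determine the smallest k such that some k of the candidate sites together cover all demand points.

2

Coverage sets (demand points within 7 of each site):
  #1: {S4, S5}
  #2: {S4, S5}
  #3: {}
  #4: {S1, S4, S5}
  #5: {S2, S3, S4, S5, S6}
  #6: {S1, S5, S6}
No single site covers all 6 demand points.
But {#4, #5} covers everything, so the minimum is 2.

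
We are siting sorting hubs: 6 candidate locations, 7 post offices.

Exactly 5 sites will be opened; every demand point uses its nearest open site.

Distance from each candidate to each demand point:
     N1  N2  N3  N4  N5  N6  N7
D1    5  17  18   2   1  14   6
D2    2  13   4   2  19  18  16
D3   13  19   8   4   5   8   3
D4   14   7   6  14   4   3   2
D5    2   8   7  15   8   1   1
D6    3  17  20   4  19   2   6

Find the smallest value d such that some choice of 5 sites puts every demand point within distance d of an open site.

Open {D1, D2, D3, D4, D5}.
  Farthest demand point is N2 at distance 7 (to D4); all others are ≤ 7.
With {D1, D2, D3, D4, D6} the worst case is 7.
With {D1, D2, D4, D5, D6} the worst case is 7.
No size-5 selection achieves below 7.

7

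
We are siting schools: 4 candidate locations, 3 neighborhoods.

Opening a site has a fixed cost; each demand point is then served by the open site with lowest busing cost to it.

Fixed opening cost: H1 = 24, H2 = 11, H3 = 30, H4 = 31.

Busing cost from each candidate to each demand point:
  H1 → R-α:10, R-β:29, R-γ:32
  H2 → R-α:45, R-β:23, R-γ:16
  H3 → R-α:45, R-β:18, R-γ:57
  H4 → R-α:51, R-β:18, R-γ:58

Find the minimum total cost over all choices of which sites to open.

84

Open {H1, H2}: assign each demand point to its cheapest open site.
  R-α→H1 10, R-β→H2 23, R-γ→H2 16
  busing cost 49, fixed 35 → total 84.
Compare {H1}: busing cost 71 + fixed 24 = 95.
Compare {H2}: busing cost 84 + fixed 11 = 95.
Compare {H1, H2, H3}: busing cost 44 + fixed 65 = 109.
All other subsets cost ≥ 95. Minimum total cost: 84.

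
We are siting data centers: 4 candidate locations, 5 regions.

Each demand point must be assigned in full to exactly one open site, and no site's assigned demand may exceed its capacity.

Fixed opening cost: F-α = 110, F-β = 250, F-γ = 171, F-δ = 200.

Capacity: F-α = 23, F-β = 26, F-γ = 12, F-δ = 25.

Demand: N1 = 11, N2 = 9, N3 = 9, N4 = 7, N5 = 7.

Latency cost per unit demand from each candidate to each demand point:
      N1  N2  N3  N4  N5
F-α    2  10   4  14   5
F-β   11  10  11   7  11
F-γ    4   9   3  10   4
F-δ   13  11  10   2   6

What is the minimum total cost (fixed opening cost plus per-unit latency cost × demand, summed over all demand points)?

Open {F-α, F-δ}; cheapest assignment that respects the capacities:
  F-α (cap 23, load 20): N1, N3 — cost 11×2 + 9×4 = 58
  F-δ (cap 25, load 23): N2, N4, N5 — cost 9×11 + 7×2 + 7×6 = 155
  Shipping 213, fixed 310 → total 523.
  Any other capacity-feasible assignment to {F-α, F-δ} ships for at least 213.
Compare {F-α, F-β}: its best feasible assignment gives total 634.
Compare {F-α, F-γ, F-δ}: its best feasible assignment gives total 676.
Every other set of open sites that can feasibly serve all demand totals ≥ 634 even under its best assignment. Minimum: 523.

523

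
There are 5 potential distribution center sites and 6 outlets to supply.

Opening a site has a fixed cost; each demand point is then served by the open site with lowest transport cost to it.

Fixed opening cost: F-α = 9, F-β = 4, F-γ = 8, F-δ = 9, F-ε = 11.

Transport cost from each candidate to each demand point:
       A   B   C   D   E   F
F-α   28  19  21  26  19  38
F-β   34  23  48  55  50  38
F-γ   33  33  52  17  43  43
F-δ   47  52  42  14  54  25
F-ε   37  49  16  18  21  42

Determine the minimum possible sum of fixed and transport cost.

Open {F-α, F-δ}: assign each demand point to its cheapest open site.
  A→F-α 28, B→F-α 19, C→F-α 21, D→F-δ 14, E→F-α 19, F→F-δ 25
  transport cost 126, fixed 18 → total 144.
Compare {F-α, F-β, F-δ}: transport cost 126 + fixed 22 = 148.
Compare {F-α, F-δ, F-ε}: transport cost 121 + fixed 29 = 150.
Compare {F-α, F-γ, F-δ}: transport cost 126 + fixed 26 = 152.
All other subsets cost ≥ 148. Minimum total cost: 144.

144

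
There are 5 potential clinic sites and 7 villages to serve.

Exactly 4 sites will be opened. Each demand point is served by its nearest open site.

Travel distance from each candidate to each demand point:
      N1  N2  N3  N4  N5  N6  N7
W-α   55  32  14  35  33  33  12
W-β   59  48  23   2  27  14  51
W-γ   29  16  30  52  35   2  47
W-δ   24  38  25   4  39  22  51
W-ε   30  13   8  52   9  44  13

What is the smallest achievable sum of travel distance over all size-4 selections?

Open {W-β, W-γ, W-δ, W-ε}.
  N1→W-δ 24, N2→W-ε 13, N3→W-ε 8, N4→W-β 2, N5→W-ε 9, N6→W-γ 2, N7→W-ε 13  ⇒ total 71.
Compare {W-α, W-γ, W-δ, W-ε}: total 72.
Compare {W-α, W-β, W-γ, W-ε}: total 75.
No size-4 selection does better; minimum is 71.

71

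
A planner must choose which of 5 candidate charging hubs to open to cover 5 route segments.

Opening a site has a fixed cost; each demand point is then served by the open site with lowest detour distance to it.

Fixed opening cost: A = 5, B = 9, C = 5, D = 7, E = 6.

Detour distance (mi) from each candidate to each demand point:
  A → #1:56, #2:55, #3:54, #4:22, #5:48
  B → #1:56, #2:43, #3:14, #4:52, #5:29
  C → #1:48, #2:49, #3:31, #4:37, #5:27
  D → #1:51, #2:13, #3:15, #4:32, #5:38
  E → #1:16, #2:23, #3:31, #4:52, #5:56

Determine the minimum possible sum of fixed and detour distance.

116

Open {A, C, D, E}: assign each demand point to its cheapest open site.
  #1→E 16, #2→D 13, #3→D 15, #4→A 22, #5→C 27
  detour distance 93, fixed 23 → total 116.
Compare {C, D, E}: detour distance 103 + fixed 18 = 121.
Compare {A, B, D, E}: detour distance 94 + fixed 27 = 121.
Compare {A, D, E}: detour distance 104 + fixed 18 = 122.
All other subsets cost ≥ 121. Minimum total cost: 116.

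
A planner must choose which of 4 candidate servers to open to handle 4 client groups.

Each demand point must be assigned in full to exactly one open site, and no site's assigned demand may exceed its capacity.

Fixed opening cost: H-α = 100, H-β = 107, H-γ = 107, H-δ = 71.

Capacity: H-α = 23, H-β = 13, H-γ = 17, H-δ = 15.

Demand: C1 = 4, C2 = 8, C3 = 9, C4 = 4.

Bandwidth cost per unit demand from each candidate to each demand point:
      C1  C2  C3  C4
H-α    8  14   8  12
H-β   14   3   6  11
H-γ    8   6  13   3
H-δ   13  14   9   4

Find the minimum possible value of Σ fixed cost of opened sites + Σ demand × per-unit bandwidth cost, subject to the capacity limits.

351

Open {H-γ, H-δ}; cheapest assignment that respects the capacities:
  H-γ (cap 17, load 16): C1, C2, C4 — cost 4×8 + 8×6 + 4×3 = 92
  H-δ (cap 15, load 9): C3 — cost 9×9 = 81
  Shipping 173, fixed 178 → total 351.
  Any other capacity-feasible assignment to {H-γ, H-δ} ships for at least 173.
Compare {H-β, H-δ}: its best feasible assignment gives total 355.
Compare {H-β, H-γ}: its best feasible assignment gives total 360.
Every other set of open sites that can feasibly serve all demand totals ≥ 355 even under its best assignment. Minimum: 351.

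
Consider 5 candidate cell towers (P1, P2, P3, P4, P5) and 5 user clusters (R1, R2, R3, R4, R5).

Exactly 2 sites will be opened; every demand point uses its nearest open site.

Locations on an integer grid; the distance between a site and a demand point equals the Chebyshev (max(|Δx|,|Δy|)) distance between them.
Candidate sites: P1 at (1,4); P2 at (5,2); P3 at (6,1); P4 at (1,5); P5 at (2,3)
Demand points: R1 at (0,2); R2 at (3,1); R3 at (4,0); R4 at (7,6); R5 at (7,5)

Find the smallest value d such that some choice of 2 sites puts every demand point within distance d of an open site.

4

Open {P1, P2}.
  Farthest demand point is R4 at distance 4 (to P2); all others are ≤ 4.
With {P2, P4} the worst case is 4.
With {P2, P5} the worst case is 4.
No size-2 selection achieves below 4.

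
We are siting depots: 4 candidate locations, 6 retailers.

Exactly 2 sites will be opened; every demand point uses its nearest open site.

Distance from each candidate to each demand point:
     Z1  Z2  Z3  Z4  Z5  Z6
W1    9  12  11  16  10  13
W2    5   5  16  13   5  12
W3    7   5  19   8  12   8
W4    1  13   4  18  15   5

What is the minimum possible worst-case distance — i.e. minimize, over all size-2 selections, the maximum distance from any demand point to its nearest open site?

Open {W1, W3}.
  Farthest demand point is Z3 at distance 11 (to W1); all others are ≤ 11.
With {W3, W4} the worst case is 12.
With {W1, W2} the worst case is 13.
No size-2 selection achieves below 11.

11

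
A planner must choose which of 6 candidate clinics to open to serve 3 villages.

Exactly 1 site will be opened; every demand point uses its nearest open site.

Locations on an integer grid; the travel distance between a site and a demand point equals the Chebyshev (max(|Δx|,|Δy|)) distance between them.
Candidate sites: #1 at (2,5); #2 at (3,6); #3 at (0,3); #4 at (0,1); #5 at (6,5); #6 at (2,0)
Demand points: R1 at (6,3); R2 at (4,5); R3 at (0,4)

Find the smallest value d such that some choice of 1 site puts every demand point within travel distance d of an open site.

3

Open {#2}.
  Farthest demand point is R1 at travel distance 3 (to #2); all others are ≤ 3.
With {#1} the worst case is 4.
With {#6} the worst case is 5.
No size-1 selection achieves below 3.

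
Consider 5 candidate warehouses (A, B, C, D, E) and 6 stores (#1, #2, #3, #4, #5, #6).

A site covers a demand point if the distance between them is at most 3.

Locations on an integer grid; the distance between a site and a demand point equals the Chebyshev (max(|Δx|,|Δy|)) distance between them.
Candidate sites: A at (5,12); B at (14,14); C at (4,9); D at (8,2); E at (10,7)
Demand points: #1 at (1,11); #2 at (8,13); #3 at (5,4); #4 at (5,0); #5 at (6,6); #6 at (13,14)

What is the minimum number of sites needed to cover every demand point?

Coverage sets (demand points within 3 of each site):
  A: {#2}
  B: {#6}
  C: {#1, #5}
  D: {#3, #4}
  E: {}
No 3 sites suffice: every size-3 union leaves at least one demand point uncovered.
But {A, B, C, D} covers everything, so the minimum is 4.

4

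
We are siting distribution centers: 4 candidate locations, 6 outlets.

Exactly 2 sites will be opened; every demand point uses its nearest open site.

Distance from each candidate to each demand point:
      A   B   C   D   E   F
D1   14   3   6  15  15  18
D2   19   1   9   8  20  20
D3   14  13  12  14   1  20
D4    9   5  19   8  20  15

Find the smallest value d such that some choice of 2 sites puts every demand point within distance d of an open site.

Open {D1, D4}.
  Farthest demand point is E at distance 15 (to D1); all others are ≤ 15.
With {D3, D4} the worst case is 15.
With {D1, D2} the worst case is 18.
No size-2 selection achieves below 15.

15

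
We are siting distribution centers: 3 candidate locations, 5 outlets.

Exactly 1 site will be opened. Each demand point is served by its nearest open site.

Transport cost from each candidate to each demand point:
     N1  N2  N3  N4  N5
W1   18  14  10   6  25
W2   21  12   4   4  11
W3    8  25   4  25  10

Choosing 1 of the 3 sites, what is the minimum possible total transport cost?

Open {W2}.
  N1→W2 21, N2→W2 12, N3→W2 4, N4→W2 4, N5→W2 11  ⇒ total 52.
Compare {W3}: total 72.
Compare {W1}: total 73.

52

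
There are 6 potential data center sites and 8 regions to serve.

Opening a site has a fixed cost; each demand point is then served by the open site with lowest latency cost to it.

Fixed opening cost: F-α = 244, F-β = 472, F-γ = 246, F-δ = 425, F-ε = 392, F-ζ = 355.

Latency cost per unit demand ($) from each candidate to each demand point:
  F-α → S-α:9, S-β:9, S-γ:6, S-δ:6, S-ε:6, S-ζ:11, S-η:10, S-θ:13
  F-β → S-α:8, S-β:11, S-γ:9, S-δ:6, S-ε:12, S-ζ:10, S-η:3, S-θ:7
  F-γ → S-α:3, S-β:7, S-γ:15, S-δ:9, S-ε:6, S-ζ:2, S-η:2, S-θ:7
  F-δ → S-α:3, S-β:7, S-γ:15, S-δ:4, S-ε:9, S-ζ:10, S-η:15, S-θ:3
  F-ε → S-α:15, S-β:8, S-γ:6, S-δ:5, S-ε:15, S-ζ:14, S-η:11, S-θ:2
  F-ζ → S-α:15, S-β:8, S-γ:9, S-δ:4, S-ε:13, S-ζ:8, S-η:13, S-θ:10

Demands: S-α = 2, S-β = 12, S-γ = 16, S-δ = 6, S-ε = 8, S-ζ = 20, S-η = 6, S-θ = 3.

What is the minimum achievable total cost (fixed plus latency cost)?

751

Open {F-γ}: assign each demand point to its cheapest open site.
  S-α→F-γ 2×3=6, S-β→F-γ 12×7=84, S-γ→F-γ 16×15=240, S-δ→F-γ 6×9=54, S-ε→F-γ 8×6=48, S-ζ→F-γ 20×2=40, S-η→F-γ 6×2=12, S-θ→F-γ 3×7=21
  latency cost 505, fixed 246 → total 751.
Compare {F-α, F-γ}: latency cost 343 + fixed 490 = 833.
Compare {F-α}: latency cost 625 + fixed 244 = 869.
Compare {F-γ, F-ε}: latency cost 322 + fixed 638 = 960.
All other subsets cost ≥ 833. Minimum total cost: 751.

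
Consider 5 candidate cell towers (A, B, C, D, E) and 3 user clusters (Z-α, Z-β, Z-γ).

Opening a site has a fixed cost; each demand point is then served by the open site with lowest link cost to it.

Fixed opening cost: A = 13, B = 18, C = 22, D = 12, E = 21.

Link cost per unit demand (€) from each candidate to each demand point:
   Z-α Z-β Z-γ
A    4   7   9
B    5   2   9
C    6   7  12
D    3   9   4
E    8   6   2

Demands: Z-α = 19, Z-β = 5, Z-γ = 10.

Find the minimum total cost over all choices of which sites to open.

137

Open {B, D}: assign each demand point to its cheapest open site.
  Z-α→D 19×3=57, Z-β→B 5×2=10, Z-γ→D 10×4=40
  link cost 107, fixed 30 → total 137.
Compare {B, D, E}: link cost 87 + fixed 51 = 138.
Compare {D, E}: link cost 107 + fixed 33 = 140.
Compare {A, B, D}: link cost 107 + fixed 43 = 150.
All other subsets cost ≥ 138. Minimum total cost: 137.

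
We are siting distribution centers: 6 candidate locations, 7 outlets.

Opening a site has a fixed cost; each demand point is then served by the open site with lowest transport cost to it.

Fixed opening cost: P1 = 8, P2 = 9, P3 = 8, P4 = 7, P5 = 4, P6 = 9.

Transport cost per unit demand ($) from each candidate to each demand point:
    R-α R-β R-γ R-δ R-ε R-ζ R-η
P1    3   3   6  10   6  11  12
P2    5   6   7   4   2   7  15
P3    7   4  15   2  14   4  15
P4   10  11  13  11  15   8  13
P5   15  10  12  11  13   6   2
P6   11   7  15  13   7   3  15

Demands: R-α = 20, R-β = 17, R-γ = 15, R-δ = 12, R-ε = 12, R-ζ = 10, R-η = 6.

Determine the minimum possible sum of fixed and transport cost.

Open {P1, P2, P3, P5, P6}: assign each demand point to its cheapest open site.
  R-α→P1 20×3=60, R-β→P1 17×3=51, R-γ→P1 15×6=90, R-δ→P3 12×2=24, R-ε→P2 12×2=24, R-ζ→P6 10×3=30, R-η→P5 6×2=12
  transport cost 291, fixed 38 → total 329.
Compare {P1, P2, P3, P5}: transport cost 301 + fixed 29 = 330.
Compare {P1, P2, P3, P4, P5, P6}: transport cost 291 + fixed 45 = 336.
Compare {P1, P2, P3, P4, P5}: transport cost 301 + fixed 36 = 337.
All other subsets cost ≥ 330. Minimum total cost: 329.

329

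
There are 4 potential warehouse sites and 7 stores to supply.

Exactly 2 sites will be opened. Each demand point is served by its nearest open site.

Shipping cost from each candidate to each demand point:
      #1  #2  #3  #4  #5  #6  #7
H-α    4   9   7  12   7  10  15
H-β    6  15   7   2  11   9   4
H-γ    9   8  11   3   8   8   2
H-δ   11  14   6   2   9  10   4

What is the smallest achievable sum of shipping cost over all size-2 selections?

39

Open {H-α, H-γ}.
  #1→H-α 4, #2→H-γ 8, #3→H-α 7, #4→H-γ 3, #5→H-α 7, #6→H-γ 8, #7→H-γ 2  ⇒ total 39.
Compare {H-β, H-γ}: total 41.
Compare {H-α, H-β}: total 42.
No size-2 selection does better; minimum is 39.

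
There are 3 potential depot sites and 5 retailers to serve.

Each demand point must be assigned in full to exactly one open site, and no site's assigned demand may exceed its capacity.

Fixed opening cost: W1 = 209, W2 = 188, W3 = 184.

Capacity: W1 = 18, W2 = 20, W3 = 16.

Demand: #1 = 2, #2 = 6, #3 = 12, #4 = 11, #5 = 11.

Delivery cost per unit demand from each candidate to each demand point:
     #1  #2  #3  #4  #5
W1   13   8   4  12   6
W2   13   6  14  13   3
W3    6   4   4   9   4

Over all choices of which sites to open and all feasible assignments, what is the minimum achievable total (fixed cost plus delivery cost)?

Open {W1, W2, W3}; cheapest assignment that respects the capacities:
  W1 (cap 18, load 12): #3 — cost 12×4 = 48
  W2 (cap 20, load 17): #2, #5 — cost 6×6 + 11×3 = 69
  W3 (cap 16, load 13): #1, #4 — cost 2×6 + 11×9 = 111
  Shipping 228, fixed 581 → total 809.
  Any other capacity-feasible assignment to {W1, W2, W3} ships for at least 228.
Total demand is 42 and no other set of sites has combined capacity ≥ 42, so {W1, W2, W3} is the only feasible choice of open sites. Minimum: 809.

809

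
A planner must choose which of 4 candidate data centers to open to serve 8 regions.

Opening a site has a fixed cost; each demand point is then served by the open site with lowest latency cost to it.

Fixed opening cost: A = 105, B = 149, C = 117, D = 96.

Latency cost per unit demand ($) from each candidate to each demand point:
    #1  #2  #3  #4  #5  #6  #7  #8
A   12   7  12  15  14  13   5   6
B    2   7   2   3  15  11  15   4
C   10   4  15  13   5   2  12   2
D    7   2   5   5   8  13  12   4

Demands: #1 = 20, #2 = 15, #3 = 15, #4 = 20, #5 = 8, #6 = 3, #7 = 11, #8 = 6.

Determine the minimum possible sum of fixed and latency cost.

646

Open {B, C}: assign each demand point to its cheapest open site.
  #1→B 20×2=40, #2→C 15×4=60, #3→B 15×2=30, #4→B 20×3=60, #5→C 8×5=40, #6→C 3×2=6, #7→C 11×12=132, #8→C 6×2=12
  latency cost 380, fixed 266 → total 646.
Compare {B, D}: latency cost 413 + fixed 245 = 658.
Compare {A, B, C}: latency cost 303 + fixed 371 = 674.
Compare {A, B, D}: latency cost 336 + fixed 350 = 686.
All other subsets cost ≥ 658. Minimum total cost: 646.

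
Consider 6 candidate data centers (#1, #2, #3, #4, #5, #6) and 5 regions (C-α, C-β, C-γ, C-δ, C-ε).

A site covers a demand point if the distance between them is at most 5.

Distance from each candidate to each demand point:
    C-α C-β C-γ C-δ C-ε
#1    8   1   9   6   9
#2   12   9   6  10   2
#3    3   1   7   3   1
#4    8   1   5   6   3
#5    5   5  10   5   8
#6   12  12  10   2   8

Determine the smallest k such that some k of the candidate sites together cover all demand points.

Coverage sets (demand points within 5 of each site):
  #1: {C-β}
  #2: {C-ε}
  #3: {C-α, C-β, C-δ, C-ε}
  #4: {C-β, C-γ, C-ε}
  #5: {C-α, C-β, C-δ}
  #6: {C-δ}
No single site covers all 5 demand points.
But {#3, #4} covers everything, so the minimum is 2.

2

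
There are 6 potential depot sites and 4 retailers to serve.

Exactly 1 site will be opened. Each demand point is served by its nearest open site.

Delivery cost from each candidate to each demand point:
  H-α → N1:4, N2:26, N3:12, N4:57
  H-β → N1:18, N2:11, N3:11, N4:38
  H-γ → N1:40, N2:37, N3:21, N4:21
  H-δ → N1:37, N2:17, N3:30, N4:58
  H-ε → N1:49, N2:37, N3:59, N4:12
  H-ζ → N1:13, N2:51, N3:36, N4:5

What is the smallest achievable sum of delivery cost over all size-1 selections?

78

Open {H-β}.
  N1→H-β 18, N2→H-β 11, N3→H-β 11, N4→H-β 38  ⇒ total 78.
Compare {H-α}: total 99.
Compare {H-ζ}: total 105.
No size-1 selection does better; minimum is 78.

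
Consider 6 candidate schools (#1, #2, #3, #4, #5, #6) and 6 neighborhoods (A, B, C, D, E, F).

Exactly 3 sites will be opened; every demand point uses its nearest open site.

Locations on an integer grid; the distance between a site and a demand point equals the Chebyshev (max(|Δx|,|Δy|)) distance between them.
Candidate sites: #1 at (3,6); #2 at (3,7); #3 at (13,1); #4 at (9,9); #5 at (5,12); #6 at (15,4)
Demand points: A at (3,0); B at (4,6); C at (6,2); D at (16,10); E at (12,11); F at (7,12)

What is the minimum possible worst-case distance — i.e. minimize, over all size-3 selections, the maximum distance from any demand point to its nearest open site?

6

Open {#1, #4, #6}.
  Farthest demand point is A at distance 6 (to #1); all others are ≤ 6.
With {#1, #2, #4} the worst case is 7.
With {#1, #2, #6} the worst case is 7.
No size-3 selection achieves below 6.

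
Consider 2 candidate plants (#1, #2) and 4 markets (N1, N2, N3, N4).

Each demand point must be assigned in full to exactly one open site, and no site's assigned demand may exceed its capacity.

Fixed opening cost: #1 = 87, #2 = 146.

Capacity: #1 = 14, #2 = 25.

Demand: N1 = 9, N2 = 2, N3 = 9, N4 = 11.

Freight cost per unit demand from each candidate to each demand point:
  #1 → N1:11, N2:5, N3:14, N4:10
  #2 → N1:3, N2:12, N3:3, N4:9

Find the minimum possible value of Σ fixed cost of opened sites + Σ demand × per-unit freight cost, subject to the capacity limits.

Open {#1, #2}; cheapest assignment that respects the capacities:
  #1 (cap 14, load 13): N2, N4 — cost 2×5 + 11×10 = 120
  #2 (cap 25, load 18): N1, N3 — cost 9×3 + 9×3 = 54
  Shipping 174, fixed 233 → total 407.
  Any other capacity-feasible assignment to {#1, #2} ships for at least 174.
Total demand is 31 and no other set of sites has combined capacity ≥ 31, so {#1, #2} is the only feasible choice of open sites. Minimum: 407.

407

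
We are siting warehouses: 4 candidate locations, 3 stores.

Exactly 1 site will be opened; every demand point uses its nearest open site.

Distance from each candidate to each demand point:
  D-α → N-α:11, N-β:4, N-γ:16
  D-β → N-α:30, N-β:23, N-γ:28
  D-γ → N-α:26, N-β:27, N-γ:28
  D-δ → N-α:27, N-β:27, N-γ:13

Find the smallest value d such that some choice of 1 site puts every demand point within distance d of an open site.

16

Open {D-α}.
  Farthest demand point is N-γ at distance 16 (to D-α); all others are ≤ 16.
With {D-δ} the worst case is 27.
With {D-γ} the worst case is 28.
No size-1 selection achieves below 16.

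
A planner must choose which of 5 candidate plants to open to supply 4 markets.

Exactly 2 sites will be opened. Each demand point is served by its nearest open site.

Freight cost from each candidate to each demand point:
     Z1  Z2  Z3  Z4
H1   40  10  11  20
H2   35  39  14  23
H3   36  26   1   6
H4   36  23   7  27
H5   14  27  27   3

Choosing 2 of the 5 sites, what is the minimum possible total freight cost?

38

Open {H1, H5}.
  Z1→H5 14, Z2→H1 10, Z3→H1 11, Z4→H5 3  ⇒ total 38.
Compare {H3, H5}: total 44.
Compare {H4, H5}: total 47.
No size-2 selection does better; minimum is 38.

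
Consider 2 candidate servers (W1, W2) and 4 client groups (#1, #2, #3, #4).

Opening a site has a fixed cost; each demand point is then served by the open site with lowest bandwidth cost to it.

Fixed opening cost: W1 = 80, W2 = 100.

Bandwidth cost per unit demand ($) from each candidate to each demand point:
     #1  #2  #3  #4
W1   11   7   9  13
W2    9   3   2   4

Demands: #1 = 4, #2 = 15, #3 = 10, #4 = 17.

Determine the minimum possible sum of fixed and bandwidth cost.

Open {W2}: assign each demand point to its cheapest open site.
  #1→W2 4×9=36, #2→W2 15×3=45, #3→W2 10×2=20, #4→W2 17×4=68
  bandwidth cost 169, fixed 100 → total 269.
Compare {W1, W2}: bandwidth cost 169 + fixed 180 = 349.
Compare {W1}: bandwidth cost 460 + fixed 80 = 540.

269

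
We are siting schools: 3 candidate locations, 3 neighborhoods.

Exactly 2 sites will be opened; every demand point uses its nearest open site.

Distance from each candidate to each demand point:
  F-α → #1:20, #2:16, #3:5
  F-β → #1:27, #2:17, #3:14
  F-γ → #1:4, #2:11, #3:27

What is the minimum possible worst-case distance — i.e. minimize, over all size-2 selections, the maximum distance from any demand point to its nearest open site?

11

Open {F-α, F-γ}.
  Farthest demand point is #2 at distance 11 (to F-γ); all others are ≤ 11.
With {F-β, F-γ} the worst case is 14.
With {F-α, F-β} the worst case is 20.
No size-2 selection achieves below 11.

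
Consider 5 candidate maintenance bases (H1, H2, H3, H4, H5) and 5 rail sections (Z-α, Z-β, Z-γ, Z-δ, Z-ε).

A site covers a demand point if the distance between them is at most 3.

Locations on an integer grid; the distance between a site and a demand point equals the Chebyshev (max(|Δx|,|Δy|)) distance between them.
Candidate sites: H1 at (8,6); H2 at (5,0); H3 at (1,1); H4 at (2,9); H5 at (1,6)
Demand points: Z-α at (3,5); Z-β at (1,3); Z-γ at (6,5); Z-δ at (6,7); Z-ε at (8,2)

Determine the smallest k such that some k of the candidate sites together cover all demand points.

Coverage sets (demand points within 3 of each site):
  H1: {Z-γ, Z-δ}
  H2: {Z-ε}
  H3: {Z-β}
  H4: {}
  H5: {Z-α, Z-β}
No 2 sites suffice: every size-2 union leaves at least one demand point uncovered.
But {H1, H2, H5} covers everything, so the minimum is 3.

3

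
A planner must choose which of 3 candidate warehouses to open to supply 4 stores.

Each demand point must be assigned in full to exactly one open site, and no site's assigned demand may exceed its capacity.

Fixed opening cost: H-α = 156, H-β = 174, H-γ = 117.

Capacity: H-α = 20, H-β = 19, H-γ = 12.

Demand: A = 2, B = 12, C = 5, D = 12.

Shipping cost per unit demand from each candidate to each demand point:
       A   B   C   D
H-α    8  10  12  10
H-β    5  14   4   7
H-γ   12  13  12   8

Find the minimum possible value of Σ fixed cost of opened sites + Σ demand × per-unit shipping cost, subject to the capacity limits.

561

Open {H-β, H-γ}; cheapest assignment that respects the capacities:
  H-β (cap 19, load 19): A, C, D — cost 2×5 + 5×4 + 12×7 = 114
  H-γ (cap 12, load 12): B — cost 12×13 = 156
  Shipping 270, fixed 291 → total 561.
  Any other capacity-feasible assignment to {H-β, H-γ} ships for at least 270.
Compare {H-α, H-β}: its best feasible assignment gives total 564.
Compare {H-α, H-γ}: its best feasible assignment gives total 565.
Every other set of open sites that can feasibly serve all demand totals ≥ 564 even under its best assignment. Minimum: 561.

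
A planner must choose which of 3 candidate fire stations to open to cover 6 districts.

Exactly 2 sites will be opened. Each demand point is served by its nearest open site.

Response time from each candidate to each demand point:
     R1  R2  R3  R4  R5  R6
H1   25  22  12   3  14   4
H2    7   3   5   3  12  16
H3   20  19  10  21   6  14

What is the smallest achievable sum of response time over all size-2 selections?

34

Open {H1, H2}.
  R1→H2 7, R2→H2 3, R3→H2 5, R4→H1 3, R5→H2 12, R6→H1 4  ⇒ total 34.
Compare {H2, H3}: total 38.
Compare {H1, H3}: total 62.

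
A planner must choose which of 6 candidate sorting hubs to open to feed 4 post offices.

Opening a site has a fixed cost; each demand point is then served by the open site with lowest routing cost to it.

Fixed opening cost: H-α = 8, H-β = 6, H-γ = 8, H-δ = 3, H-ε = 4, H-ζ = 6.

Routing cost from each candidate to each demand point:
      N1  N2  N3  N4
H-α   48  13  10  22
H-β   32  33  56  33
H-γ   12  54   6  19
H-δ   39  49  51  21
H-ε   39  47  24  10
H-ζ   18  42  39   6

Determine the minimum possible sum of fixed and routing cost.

Open {H-α, H-γ, H-ζ}: assign each demand point to its cheapest open site.
  N1→H-γ 12, N2→H-α 13, N3→H-γ 6, N4→H-ζ 6
  routing cost 37, fixed 22 → total 59.
Compare {H-α, H-ζ}: routing cost 47 + fixed 14 = 61.
Compare {H-α, H-γ, H-ε}: routing cost 41 + fixed 20 = 61.
Compare {H-α, H-γ, H-δ, H-ζ}: routing cost 37 + fixed 25 = 62.
All other subsets cost ≥ 61. Minimum total cost: 59.

59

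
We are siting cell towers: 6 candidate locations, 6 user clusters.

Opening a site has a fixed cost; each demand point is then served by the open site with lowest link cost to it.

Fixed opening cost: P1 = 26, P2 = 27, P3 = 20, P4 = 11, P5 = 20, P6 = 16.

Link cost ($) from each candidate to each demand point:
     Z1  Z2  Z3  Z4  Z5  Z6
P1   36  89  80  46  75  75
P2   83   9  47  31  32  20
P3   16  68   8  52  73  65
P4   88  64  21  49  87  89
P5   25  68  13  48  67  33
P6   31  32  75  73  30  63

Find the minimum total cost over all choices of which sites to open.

Open {P2, P3}: assign each demand point to its cheapest open site.
  Z1→P3 16, Z2→P2 9, Z3→P3 8, Z4→P2 31, Z5→P2 32, Z6→P2 20
  link cost 116, fixed 47 → total 163.
Compare {P2, P3, P4}: link cost 116 + fixed 58 = 174.
Compare {P2, P5}: link cost 130 + fixed 47 = 177.
Compare {P2, P3, P6}: link cost 114 + fixed 63 = 177.
All other subsets cost ≥ 174. Minimum total cost: 163.

163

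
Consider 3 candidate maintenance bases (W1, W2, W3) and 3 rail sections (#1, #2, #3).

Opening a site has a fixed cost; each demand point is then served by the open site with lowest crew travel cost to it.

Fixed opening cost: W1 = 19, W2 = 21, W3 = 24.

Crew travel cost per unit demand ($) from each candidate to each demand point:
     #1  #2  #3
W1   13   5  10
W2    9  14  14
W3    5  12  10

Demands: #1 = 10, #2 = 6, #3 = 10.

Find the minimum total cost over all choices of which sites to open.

Open {W1, W3}: assign each demand point to its cheapest open site.
  #1→W3 10×5=50, #2→W1 6×5=30, #3→W1 10×10=100
  crew travel cost 180, fixed 43 → total 223.
Compare {W1, W2, W3}: crew travel cost 180 + fixed 64 = 244.
Compare {W3}: crew travel cost 222 + fixed 24 = 246.
Compare {W1, W2}: crew travel cost 220 + fixed 40 = 260.
All other subsets cost ≥ 244. Minimum total cost: 223.

223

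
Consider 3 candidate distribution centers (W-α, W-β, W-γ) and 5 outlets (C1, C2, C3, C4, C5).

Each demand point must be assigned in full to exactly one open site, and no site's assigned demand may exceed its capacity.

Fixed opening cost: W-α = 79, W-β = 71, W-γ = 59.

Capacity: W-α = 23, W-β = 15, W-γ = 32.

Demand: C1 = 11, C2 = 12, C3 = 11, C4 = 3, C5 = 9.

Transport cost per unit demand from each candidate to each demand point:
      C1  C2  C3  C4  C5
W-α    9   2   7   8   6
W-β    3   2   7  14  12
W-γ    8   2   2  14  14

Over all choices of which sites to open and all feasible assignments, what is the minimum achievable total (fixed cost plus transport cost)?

361

Open {W-α, W-γ}; cheapest assignment that respects the capacities:
  W-α (cap 23, load 23): C1, C4, C5 — cost 11×9 + 3×8 + 9×6 = 177
  W-γ (cap 32, load 23): C2, C3 — cost 12×2 + 11×2 = 46
  Shipping 223, fixed 138 → total 361.
  Any other capacity-feasible assignment to {W-α, W-γ} ships for at least 223.
Compare {W-α, W-β, W-γ}: its best feasible assignment gives total 366.
Compare {W-β, W-γ}: its best feasible assignment gives total 377.
Every other set of open sites that can feasibly serve all demand totals ≥ 366 even under its best assignment. Minimum: 361.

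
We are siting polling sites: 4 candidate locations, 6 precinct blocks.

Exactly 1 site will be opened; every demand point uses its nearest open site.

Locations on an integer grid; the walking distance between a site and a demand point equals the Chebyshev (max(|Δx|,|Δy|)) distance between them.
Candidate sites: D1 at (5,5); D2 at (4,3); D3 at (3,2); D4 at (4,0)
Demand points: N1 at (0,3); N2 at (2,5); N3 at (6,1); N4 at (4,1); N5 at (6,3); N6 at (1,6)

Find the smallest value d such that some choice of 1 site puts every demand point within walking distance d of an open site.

Open {D2}.
  Farthest demand point is N1 at walking distance 4 (to D2); all others are ≤ 4.
With {D3} the worst case is 4.
With {D1} the worst case is 5.
No size-1 selection achieves below 4.

4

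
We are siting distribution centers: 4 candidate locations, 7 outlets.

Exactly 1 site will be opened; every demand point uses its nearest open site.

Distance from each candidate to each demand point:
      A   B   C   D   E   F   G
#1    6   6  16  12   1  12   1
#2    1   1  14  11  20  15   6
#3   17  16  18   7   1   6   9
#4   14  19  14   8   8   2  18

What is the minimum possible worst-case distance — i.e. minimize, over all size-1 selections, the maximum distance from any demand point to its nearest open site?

16

Open {#1}.
  Farthest demand point is C at distance 16 (to #1); all others are ≤ 16.
With {#3} the worst case is 18.
With {#4} the worst case is 19.
No size-1 selection achieves below 16.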